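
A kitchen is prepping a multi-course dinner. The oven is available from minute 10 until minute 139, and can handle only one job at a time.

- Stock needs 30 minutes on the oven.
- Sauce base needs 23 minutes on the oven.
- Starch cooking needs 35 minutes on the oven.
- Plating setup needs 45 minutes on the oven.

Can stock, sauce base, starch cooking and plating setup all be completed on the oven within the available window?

The oven window is 139 − 10 = 129 minutes.
Running back to back, the jobs need 30 + 23 + 35 + 45 = 133 minutes on the oven.
Since 133 > 129, they cannot all fit.

No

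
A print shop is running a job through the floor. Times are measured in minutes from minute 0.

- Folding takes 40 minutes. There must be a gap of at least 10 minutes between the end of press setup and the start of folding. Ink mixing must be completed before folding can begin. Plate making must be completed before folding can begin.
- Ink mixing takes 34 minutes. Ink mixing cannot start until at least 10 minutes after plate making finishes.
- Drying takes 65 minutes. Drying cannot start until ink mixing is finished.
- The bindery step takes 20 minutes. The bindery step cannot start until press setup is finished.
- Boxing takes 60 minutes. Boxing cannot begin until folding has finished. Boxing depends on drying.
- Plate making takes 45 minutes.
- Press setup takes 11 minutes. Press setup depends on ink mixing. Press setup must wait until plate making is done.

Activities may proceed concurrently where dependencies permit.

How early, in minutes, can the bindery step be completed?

120

Nothing blocks plate making, so it runs from minute 0 to minute 45.
Ink mixing waits on plate making (finishes minute 45, plus 10-minute gap → minute 55), so it starts at minute 55 and finishes at 55 + 34 = minute 89.
Press setup has to wait for ink mixing (finishes minute 89); plate making (finishes minute 45). The latest of these is minute 89, so press setup runs minute 89 to 89 + 11 = minute 100.
The bindery step waits on press setup (finishes minute 100), so it starts at minute 100 and finishes at 100 + 20 = minute 120.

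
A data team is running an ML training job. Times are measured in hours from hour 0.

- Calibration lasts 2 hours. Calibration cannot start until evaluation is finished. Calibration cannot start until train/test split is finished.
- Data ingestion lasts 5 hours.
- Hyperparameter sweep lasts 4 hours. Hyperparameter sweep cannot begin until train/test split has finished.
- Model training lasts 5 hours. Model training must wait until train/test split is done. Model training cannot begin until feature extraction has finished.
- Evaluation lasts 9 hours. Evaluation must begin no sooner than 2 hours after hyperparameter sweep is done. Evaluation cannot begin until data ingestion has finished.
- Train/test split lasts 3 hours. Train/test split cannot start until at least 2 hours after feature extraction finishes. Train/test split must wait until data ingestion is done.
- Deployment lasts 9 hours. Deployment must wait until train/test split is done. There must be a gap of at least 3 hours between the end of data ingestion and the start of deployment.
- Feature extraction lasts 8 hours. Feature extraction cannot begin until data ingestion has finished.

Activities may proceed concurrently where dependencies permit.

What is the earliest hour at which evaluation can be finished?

33

Data ingestion can start immediately at hour 0; it finishes at hour 5.
Feature extraction cannot begin until data ingestion (finishes hour 5). It runs from hour 5 to 5 + 8 = hour 13.
Train/test split cannot start until feature extraction (finishes hour 13, plus 2-hour gap → hour 15); data ingestion (finishes hour 5). The controlling bound is hour 15, so train/test split finishes at 15 + 3 = hour 18.
Hyperparameter sweep waits on train/test split (finishes hour 18), so it starts at hour 18 and finishes at 18 + 4 = hour 22.
Evaluation needs all of hyperparameter sweep (finishes hour 22, plus 2-hour gap → hour 24); data ingestion (finishes hour 5). That puts its earliest start at hour 24; it finishes at 24 + 9 = hour 33.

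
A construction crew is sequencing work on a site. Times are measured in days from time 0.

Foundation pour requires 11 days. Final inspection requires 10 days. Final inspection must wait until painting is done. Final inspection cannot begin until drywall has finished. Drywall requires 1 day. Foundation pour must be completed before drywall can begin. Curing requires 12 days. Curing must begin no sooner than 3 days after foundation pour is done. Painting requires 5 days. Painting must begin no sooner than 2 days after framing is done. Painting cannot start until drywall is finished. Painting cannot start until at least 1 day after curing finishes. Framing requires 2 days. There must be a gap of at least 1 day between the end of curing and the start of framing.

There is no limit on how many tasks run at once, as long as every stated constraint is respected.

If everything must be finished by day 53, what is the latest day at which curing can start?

21

Final inspection has no dependents, so it just needs to finish by day 53. Starting by 53 − 10 = day 43 achieves that.
Painting must finish before final inspection (must start by day 43). With a 5-day duration, painting must start by 43 − 5 = day 38.
Since painting (must start by day 38, minus 2-day gap → day 36) depends on it, framing must finish by day 36. Backing off its 2-day duration gives a latest start of day 34.
Curing must finish in time for framing (must start by day 34, minus 1-day gap → day 33); painting (must start by day 38, minus 1-day gap → day 37). The tightest is day 33, so curing must start by 33 − 12 = day 21.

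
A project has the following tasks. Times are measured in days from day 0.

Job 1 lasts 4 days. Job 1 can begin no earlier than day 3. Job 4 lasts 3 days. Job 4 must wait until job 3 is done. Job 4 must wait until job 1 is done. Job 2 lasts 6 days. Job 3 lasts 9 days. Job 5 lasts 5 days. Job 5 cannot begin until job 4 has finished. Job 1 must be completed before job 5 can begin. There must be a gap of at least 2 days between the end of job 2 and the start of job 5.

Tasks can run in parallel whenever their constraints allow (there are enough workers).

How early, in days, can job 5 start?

Job 3 can start immediately at day 0; it finishes at day 9.
Job 2 has no prerequisites, so it starts at day 0 and finishes at day 6.
Job 1 cannot begin until its own release at day 3. It runs from day 3 to 3 + 4 = day 7.
Job 4 needs all of job 3 (finishes day 9); job 1 (finishes day 7). That puts its earliest start at day 9; it finishes at 9 + 3 = day 12.
Job 5 waits on job 4 (finishes day 12); job 1 (finishes day 7); job 2 (finishes day 6, plus 2-day gap → day 8). The latest of these is day 12, which is the earliest job 5 can start.

12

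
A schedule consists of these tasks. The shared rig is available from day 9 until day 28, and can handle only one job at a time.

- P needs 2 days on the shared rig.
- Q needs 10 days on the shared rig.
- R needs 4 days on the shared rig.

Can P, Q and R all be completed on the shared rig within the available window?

Yes

The shared rig window is 28 − 9 = 19 days.
Running back to back, the jobs need 2 + 10 + 4 = 16 days on the shared rig.
Since 16 ≤ 19, they fit within the window.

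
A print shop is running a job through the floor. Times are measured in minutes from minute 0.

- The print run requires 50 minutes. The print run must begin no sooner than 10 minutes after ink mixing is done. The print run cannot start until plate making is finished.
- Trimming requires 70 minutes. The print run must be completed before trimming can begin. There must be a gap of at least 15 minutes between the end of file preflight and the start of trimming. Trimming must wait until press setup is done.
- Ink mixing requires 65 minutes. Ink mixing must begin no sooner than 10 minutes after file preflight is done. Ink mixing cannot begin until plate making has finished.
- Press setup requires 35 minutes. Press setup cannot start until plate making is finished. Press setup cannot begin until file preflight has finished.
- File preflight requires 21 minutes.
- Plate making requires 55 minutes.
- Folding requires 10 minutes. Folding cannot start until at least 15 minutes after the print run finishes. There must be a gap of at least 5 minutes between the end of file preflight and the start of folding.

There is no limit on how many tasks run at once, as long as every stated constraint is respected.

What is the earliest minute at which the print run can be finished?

180

Plate making can start immediately at minute 0; it finishes at minute 55.
Nothing blocks file preflight, so it runs from minute 0 to minute 21.
Ink mixing has to wait for file preflight (finishes minute 21, plus 10-minute gap → minute 31); plate making (finishes minute 55). The latest of these is minute 55, so ink mixing runs minute 55 to 55 + 65 = minute 120.
The print run cannot start until ink mixing (finishes minute 120, plus 10-minute gap → minute 130); plate making (finishes minute 55). The controlling bound is minute 130, so the print run finishes at 130 + 50 = minute 180.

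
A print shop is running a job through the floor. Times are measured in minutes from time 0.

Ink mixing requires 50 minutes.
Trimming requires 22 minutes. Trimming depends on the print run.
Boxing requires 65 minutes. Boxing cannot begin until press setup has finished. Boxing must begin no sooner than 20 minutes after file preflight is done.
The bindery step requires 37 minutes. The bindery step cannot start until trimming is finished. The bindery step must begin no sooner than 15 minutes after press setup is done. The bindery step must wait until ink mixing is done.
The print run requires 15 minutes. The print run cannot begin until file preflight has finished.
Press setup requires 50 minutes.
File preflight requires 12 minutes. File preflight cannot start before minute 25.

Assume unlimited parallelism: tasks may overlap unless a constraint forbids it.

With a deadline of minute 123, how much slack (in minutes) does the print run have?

After its own release at minute 25, file preflight can start at minute 25 and finishes at minute 37.
The print run cannot begin until file preflight (finishes minute 37). It runs from minute 37 to 37 + 15 = minute 52.

Working backward from the deadline:
Nothing follows the bindery step; the deadline of minute 123 is its only limit. It must start by 123 − 37 = minute 86.
Trimming feeds into the bindery step (must start by minute 86); so trimming must finish by minute 86 and therefore start by minute 64.
The print run has to be done before trimming (must start by minute 64). That means finishing by minute 64, i.e. starting by 64 − 15 = minute 49.
So the print run can start as early as minute 37 and as late as minute 49, giving 49 − 37 = 12 minutes of slack.

12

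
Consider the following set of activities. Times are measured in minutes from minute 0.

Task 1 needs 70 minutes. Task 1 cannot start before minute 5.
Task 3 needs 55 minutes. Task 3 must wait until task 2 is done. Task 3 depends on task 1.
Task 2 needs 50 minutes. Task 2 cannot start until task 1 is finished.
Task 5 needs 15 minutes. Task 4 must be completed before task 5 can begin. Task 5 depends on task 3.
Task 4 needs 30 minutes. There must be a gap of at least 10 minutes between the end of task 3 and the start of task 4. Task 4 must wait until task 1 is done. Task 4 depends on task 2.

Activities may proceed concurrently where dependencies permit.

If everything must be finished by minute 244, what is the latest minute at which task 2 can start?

To finish by minute 244, task 5 (duration 15) must start no later than minute 229.
Since task 5 (must start by minute 229) depends on it, task 4 must finish by minute 229. Backing off its 30-minute duration gives a latest start of minute 199.
Task 3 must finish in time for task 4 (must start by minute 199, minus 10-minute gap → minute 189); task 5 (must start by minute 229). The tightest is minute 189, so task 3 must start by 189 − 55 = minute 134.
Task 2 has several dependents: task 3 (must start by minute 134); task 4 (must start by minute 199). The earliest of those limits is minute 134, so task 2 must start by 134 − 50 = minute 84.

84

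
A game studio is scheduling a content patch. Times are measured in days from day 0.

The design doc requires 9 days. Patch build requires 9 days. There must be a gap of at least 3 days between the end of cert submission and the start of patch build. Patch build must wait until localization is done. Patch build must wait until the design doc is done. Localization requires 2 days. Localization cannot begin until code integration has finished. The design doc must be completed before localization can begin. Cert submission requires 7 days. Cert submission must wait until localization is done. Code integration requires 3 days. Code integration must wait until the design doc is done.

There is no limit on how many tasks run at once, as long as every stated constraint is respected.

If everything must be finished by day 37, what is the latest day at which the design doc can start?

4

Nothing follows patch build; the deadline of day 37 is its only limit. It must start by 37 − 9 = day 28.
Since patch build (must start by day 28, minus 3-day gap → day 25) depends on it, cert submission must finish by day 25. Backing off its 7-day duration gives a latest start of day 18.
For localization: cert submission (must start by day 18); patch build (must start by day 28). The most restrictive is day 18; with a 2-day duration, localization must start by day 16.
Code integration feeds into localization (must start by day 16); so code integration must finish by day 16 and therefore start by day 13.
The design doc feeds code integration (must start by day 13); localization (must start by day 16); patch build (must start by day 28). Taking the minimum, the design doc must finish by day 13 and start by 13 − 9 = day 4.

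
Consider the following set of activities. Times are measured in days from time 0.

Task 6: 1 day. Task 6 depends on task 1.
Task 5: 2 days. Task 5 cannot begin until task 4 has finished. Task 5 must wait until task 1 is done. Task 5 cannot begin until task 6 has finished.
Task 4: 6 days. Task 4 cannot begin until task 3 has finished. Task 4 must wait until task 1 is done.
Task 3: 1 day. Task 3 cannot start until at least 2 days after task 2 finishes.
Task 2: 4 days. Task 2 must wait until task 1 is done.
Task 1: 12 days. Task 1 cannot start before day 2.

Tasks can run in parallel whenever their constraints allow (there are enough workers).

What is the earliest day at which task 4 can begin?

21

After its own release at day 2, task 1 can start at day 2 and finishes at day 14.
After task 1 (finishes day 14), task 2 can start at day 14 and finishes at day 18.
Task 3 cannot begin until task 2 (finishes day 18, plus 2-day gap → day 20). It runs from day 20 to 20 + 1 = day 21.
Task 4 waits on task 3 (finishes day 21); task 1 (finishes day 14). The latest of these is day 21, which is the earliest task 4 can start.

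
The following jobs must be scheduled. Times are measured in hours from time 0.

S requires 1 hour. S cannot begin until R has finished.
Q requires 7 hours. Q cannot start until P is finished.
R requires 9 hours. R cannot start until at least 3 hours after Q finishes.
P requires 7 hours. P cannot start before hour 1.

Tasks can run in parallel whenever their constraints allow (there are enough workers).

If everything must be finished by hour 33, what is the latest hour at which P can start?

6

To finish by hour 33, S (duration 1) must start no later than hour 32.
R must finish before S (must start by hour 32). With a 9-hour duration, R must start by 32 − 9 = hour 23.
Q has to be done before R (must start by hour 23, minus 3-hour gap → hour 20). That means finishing by hour 20, i.e. starting by 20 − 7 = hour 13.
P has to be done before Q (must start by hour 13). That means finishing by hour 13, i.e. starting by 13 − 7 = hour 6.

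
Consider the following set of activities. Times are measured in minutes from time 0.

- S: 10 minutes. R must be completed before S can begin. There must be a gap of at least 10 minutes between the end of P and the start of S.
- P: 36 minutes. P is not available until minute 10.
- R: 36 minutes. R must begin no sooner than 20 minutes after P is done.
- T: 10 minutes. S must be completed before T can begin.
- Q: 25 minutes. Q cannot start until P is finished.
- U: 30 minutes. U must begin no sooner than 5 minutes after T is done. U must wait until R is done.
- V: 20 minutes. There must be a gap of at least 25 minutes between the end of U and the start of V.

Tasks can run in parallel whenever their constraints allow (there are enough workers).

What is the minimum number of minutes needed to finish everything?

202

P cannot begin until its own release at minute 10. It runs from minute 10 to 10 + 36 = minute 46.
R cannot begin until P (finishes minute 46, plus 20-minute gap → minute 66). It runs from minute 66 to 66 + 36 = minute 102.
S has to wait for R (finishes minute 102); P (finishes minute 46, plus 10-minute gap → minute 56). The latest of these is minute 102, so S runs minute 102 to 102 + 10 = minute 112.
After S (finishes minute 112), T can start at minute 112 and finishes at minute 122.
U needs all of T (finishes minute 122, plus 5-minute gap → minute 127); R (finishes minute 102). That puts its earliest start at minute 127; it finishes at 127 + 30 = minute 157.
V waits on U (finishes minute 157, plus 25-minute gap → minute 182), so it starts at minute 182 and finishes at 182 + 20 = minute 202.
After P (finishes minute 46), Q can start at minute 46 and finishes at minute 71.
All tasks are finished once the last one completes. Finish times: P at 46, Q at 71, R at 102, S at 112, T at 122, U at 157, V at 202. The latest is minute 202.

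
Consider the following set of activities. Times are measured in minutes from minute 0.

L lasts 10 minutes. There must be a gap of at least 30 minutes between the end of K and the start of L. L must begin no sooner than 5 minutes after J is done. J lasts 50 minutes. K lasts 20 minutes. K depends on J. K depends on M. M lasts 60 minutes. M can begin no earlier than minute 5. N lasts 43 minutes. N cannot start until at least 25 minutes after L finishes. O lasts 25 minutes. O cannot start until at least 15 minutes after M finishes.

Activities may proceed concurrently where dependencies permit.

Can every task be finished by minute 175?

M waits on its own release at minute 5, so it starts at minute 5 and finishes at 5 + 60 = minute 65.
O cannot begin until M (finishes minute 65, plus 15-minute gap → minute 80). It runs from minute 80 to 80 + 25 = minute 105.
J has no prerequisites, so it starts at minute 0 and finishes at minute 50.
K needs all of J (finishes minute 50); M (finishes minute 65). That puts its earliest start at minute 65; it finishes at 65 + 20 = minute 85.
L needs all of K (finishes minute 85, plus 30-minute gap → minute 115); J (finishes minute 50, plus 5-minute gap → minute 55). That puts its earliest start at minute 115; it finishes at 115 + 10 = minute 125.
After L (finishes minute 125, plus 25-minute gap → minute 150), N can start at minute 150 and finishes at minute 193.
The earliest everything can be done is minute 193, which is after the deadline of 175, so it is not possible.

No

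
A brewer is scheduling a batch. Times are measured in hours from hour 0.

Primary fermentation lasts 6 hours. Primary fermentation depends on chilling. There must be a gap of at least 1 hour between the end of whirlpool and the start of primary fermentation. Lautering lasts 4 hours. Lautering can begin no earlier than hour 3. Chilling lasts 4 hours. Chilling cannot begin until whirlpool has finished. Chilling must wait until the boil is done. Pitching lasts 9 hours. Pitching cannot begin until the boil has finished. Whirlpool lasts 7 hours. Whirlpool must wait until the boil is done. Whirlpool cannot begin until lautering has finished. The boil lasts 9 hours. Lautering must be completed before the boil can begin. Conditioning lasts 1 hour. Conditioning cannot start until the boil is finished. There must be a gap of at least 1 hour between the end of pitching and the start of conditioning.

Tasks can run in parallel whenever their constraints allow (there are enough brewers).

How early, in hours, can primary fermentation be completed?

Lautering cannot begin until its own release at hour 3. It runs from hour 3 to 3 + 4 = hour 7.
The boil cannot begin until lautering (finishes hour 7). It runs from hour 7 to 7 + 9 = hour 16.
For whirlpool: the boil (finishes hour 16); lautering (finishes hour 7). Taking the maximum gives a start of hour 16, and it finishes at 16 + 7 = hour 23.
For chilling: whirlpool (finishes hour 23); the boil (finishes hour 16). Taking the maximum gives a start of hour 23, and it finishes at 23 + 4 = hour 27.
For primary fermentation: chilling (finishes hour 27); whirlpool (finishes hour 23, plus 1-hour gap → hour 24). Taking the maximum gives a start of hour 27, and it finishes at 27 + 6 = hour 33.

33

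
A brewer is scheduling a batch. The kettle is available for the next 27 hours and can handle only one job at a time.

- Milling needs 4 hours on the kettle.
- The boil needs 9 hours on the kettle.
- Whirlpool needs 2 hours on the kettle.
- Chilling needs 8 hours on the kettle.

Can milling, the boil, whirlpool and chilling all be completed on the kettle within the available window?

Yes

Running back to back, the jobs need 4 + 9 + 2 + 8 = 23 hours on the kettle.
Since 23 ≤ 27, they fit within the window.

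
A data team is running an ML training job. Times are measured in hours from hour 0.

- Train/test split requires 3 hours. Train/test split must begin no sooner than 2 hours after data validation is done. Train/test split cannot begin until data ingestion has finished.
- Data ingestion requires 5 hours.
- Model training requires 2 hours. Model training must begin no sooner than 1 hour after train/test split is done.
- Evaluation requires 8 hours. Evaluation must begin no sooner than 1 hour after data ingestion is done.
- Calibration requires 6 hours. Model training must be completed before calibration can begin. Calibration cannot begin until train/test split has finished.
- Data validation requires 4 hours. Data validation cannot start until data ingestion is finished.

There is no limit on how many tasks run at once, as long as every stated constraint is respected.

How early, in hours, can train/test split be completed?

Nothing blocks data ingestion, so it runs from hour 0 to hour 5.
Data validation waits on data ingestion (finishes hour 5), so it starts at hour 5 and finishes at 5 + 4 = hour 9.
Train/test split needs all of data validation (finishes hour 9, plus 2-hour gap → hour 11); data ingestion (finishes hour 5). That puts its earliest start at hour 11; it finishes at 11 + 3 = hour 14.

14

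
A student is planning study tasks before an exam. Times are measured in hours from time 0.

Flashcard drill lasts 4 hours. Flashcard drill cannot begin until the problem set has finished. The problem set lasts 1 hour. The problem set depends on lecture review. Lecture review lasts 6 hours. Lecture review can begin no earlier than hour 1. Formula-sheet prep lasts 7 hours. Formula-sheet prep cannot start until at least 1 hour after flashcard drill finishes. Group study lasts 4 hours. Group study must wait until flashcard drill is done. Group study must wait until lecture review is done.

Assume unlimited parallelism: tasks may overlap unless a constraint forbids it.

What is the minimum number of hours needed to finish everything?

Lecture review cannot begin until its own release at hour 1. It runs from hour 1 to 1 + 6 = hour 7.
After lecture review (finishes hour 7), the problem set can start at hour 7 and finishes at hour 8.
After the problem set (finishes hour 8), flashcard drill can start at hour 8 and finishes at hour 12.
Formula-sheet prep cannot begin until flashcard drill (finishes hour 12, plus 1-hour gap → hour 13). It runs from hour 13 to 13 + 7 = hour 20.
Group study cannot start until flashcard drill (finishes hour 12); lecture review (finishes hour 7). The controlling bound is hour 12, so group study finishes at 12 + 4 = hour 16.
All tasks are finished once the last one completes. Finish times: Lecture review at 7, The problem set at 8, Flashcard drill at 12, Group study at 16, Formula-sheet prep at 20. The latest is hour 20.

20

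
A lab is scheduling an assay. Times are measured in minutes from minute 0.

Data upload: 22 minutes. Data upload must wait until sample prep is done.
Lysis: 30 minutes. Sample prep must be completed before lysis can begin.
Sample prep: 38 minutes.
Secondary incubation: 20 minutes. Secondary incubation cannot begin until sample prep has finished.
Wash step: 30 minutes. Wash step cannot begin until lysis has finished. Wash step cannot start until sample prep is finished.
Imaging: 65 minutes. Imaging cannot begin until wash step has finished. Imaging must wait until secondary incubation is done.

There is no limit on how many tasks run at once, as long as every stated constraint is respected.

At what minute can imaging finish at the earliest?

163

Nothing blocks sample prep, so it runs from minute 0 to minute 38.
After sample prep (finishes minute 38), secondary incubation can start at minute 38 and finishes at minute 58.
After sample prep (finishes minute 38), lysis can start at minute 38 and finishes at minute 68.
Wash step has to wait for lysis (finishes minute 68); sample prep (finishes minute 38). The latest of these is minute 68, so wash step runs minute 68 to 68 + 30 = minute 98.
Imaging cannot start until wash step (finishes minute 98); secondary incubation (finishes minute 58). The controlling bound is minute 98, so imaging finishes at 98 + 65 = minute 163.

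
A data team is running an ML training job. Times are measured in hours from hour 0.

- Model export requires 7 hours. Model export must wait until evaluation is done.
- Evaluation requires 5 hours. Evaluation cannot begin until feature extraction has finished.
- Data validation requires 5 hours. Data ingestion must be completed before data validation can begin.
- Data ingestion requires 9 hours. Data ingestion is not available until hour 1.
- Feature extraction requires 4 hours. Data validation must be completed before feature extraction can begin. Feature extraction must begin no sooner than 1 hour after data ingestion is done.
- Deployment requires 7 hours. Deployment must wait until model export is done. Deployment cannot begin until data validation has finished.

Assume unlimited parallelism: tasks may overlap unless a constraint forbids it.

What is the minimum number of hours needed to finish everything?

Data ingestion cannot begin until its own release at hour 1. It runs from hour 1 to 1 + 9 = hour 10.
Data validation waits on data ingestion (finishes hour 10), so it starts at hour 10 and finishes at 10 + 5 = hour 15.
For feature extraction: data validation (finishes hour 15); data ingestion (finishes hour 10, plus 1-hour gap → hour 11). Taking the maximum gives a start of hour 15, and it finishes at 15 + 4 = hour 19.
After feature extraction (finishes hour 19), evaluation can start at hour 19 and finishes at hour 24.
Model export cannot begin until evaluation (finishes hour 24). It runs from hour 24 to 24 + 7 = hour 31.
Deployment needs all of model export (finishes hour 31); data validation (finishes hour 15). That puts its earliest start at hour 31; it finishes at 31 + 7 = hour 38.
All tasks are finished once the last one completes. Finish times: Data ingestion at 10, Data validation at 15, Feature extraction at 19, Evaluation at 24, Model export at 31, Deployment at 38. The latest is hour 38.

38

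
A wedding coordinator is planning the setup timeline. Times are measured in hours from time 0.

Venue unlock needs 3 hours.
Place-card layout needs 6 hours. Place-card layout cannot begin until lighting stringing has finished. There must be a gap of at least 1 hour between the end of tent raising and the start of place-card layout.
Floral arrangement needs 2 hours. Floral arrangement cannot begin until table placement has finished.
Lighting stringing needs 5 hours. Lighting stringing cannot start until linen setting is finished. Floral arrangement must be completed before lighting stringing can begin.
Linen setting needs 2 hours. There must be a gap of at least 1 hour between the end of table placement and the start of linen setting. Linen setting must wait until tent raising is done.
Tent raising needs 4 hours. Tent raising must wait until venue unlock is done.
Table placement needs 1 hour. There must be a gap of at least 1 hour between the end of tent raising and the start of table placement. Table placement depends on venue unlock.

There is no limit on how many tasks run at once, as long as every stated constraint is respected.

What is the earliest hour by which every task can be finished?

Venue unlock can start immediately at hour 0; it finishes at hour 3.
Tent raising cannot begin until venue unlock (finishes hour 3). It runs from hour 3 to 3 + 4 = hour 7.
Table placement needs all of tent raising (finishes hour 7, plus 1-hour gap → hour 8); venue unlock (finishes hour 3). That puts its earliest start at hour 8; it finishes at 8 + 1 = hour 9.
Floral arrangement cannot begin until table placement (finishes hour 9). It runs from hour 9 to 9 + 2 = hour 11.
Linen setting cannot start until table placement (finishes hour 9, plus 1-hour gap → hour 10); tent raising (finishes hour 7). The controlling bound is hour 10, so linen setting finishes at 10 + 2 = hour 12.
For lighting stringing: linen setting (finishes hour 12); floral arrangement (finishes hour 11). Taking the maximum gives a start of hour 12, and it finishes at 12 + 5 = hour 17.
Place-card layout cannot start until lighting stringing (finishes hour 17); tent raising (finishes hour 7, plus 1-hour gap → hour 8). The controlling bound is hour 17, so place-card layout finishes at 17 + 6 = hour 23.
All tasks are finished once the last one completes. Finish times: Venue unlock at 3, Tent raising at 7, Table placement at 9, Linen setting at 12, Floral arrangement at 11, Lighting stringing at 17, Place-card layout at 23. The latest is hour 23.

23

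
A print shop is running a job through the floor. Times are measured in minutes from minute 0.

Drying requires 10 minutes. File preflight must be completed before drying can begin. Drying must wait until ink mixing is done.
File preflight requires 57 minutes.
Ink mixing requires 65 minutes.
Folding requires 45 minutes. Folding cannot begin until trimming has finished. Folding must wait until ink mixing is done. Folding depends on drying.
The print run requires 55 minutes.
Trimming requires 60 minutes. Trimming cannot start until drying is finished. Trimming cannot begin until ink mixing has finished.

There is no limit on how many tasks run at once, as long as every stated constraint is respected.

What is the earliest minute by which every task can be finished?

180

The print run can start immediately at minute 0; it finishes at minute 55.
Ink mixing can start immediately at minute 0; it finishes at minute 65.
File preflight can start immediately at minute 0; it finishes at minute 57.
For drying: file preflight (finishes minute 57); ink mixing (finishes minute 65). Taking the maximum gives a start of minute 65, and it finishes at 65 + 10 = minute 75.
Trimming has to wait for drying (finishes minute 75); ink mixing (finishes minute 65). The latest of these is minute 75, so trimming runs minute 75 to 75 + 60 = minute 135.
Folding needs all of trimming (finishes minute 135); ink mixing (finishes minute 65); drying (finishes minute 75). That puts its earliest start at minute 135; it finishes at 135 + 45 = minute 180.
All tasks are finished once the last one completes. Finish times: File preflight at 57, Ink mixing at 65, The print run at 55, Drying at 75, Trimming at 135, Folding at 180. The latest is minute 180.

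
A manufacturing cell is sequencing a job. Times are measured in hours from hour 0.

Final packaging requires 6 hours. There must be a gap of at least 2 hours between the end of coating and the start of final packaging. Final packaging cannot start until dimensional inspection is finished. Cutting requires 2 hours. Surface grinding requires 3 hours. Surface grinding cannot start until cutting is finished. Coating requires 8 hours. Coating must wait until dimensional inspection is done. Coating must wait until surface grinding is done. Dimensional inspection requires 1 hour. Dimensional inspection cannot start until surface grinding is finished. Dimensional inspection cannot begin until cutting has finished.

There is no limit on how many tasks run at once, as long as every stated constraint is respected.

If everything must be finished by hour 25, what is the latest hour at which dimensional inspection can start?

8

Final packaging must finish by hour 25; it takes 6 hours, so it must start by 25 − 6 = hour 19.
Coating has to be done before final packaging (must start by hour 19, minus 2-hour gap → hour 17). That means finishing by hour 17, i.e. starting by 17 − 8 = hour 9.
Dimensional inspection feeds coating (must start by hour 9); final packaging (must start by hour 19). Taking the minimum, dimensional inspection must finish by hour 9 and start by 9 − 1 = hour 8.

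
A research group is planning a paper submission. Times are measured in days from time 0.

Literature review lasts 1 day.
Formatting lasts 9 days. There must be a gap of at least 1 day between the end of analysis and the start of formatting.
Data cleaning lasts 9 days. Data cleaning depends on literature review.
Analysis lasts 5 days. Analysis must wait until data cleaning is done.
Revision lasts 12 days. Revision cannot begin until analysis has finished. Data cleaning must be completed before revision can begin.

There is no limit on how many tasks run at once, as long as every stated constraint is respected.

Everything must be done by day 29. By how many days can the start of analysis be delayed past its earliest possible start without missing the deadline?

2

Literature review has no prerequisites, so it starts at day 0 and finishes at day 1.
Data cleaning waits on literature review (finishes day 1), so it starts at day 1 and finishes at 1 + 9 = day 10.
After data cleaning (finishes day 10), analysis can start at day 10 and finishes at day 15.

Working backward from the deadline:
Revision has no dependents, so it just needs to finish by day 29. Starting by 29 − 12 = day 17 achieves that.
Formatting has no dependents, so it just needs to finish by day 29. Starting by 29 − 9 = day 20 achieves that.
Analysis must finish in time for revision (must start by day 17); formatting (must start by day 20, minus 1-day gap → day 19). The tightest is day 17, so analysis must start by 17 − 5 = day 12.
So analysis can start as early as day 10 and as late as day 12, giving 12 − 10 = 2 days of slack.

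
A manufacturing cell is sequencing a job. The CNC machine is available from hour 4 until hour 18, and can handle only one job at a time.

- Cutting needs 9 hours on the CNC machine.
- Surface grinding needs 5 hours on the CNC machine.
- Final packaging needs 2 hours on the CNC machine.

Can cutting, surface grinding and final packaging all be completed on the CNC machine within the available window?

The CNC machine window is 18 − 4 = 14 hours.
Running back to back, the jobs need 9 + 5 + 2 = 16 hours on the CNC machine.
Since 16 > 14, they cannot all fit.

No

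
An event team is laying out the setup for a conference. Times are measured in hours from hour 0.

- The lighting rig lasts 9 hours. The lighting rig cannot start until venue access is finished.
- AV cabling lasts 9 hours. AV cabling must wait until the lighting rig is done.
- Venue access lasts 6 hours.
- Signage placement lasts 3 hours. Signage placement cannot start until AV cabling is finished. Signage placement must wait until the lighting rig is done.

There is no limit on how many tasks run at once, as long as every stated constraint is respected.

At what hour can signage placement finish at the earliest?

27

Nothing blocks venue access, so it runs from hour 0 to hour 6.
The lighting rig waits on venue access (finishes hour 6), so it starts at hour 6 and finishes at 6 + 9 = hour 15.
AV cabling cannot begin until the lighting rig (finishes hour 15). It runs from hour 15 to 15 + 9 = hour 24.
For signage placement: AV cabling (finishes hour 24); the lighting rig (finishes hour 15). Taking the maximum gives a start of hour 24, and it finishes at 24 + 3 = hour 27.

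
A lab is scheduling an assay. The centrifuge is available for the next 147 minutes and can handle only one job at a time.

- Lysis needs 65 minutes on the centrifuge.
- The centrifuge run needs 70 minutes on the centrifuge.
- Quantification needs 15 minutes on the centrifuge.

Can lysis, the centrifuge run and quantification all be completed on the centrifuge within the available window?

Running back to back, the jobs need 65 + 70 + 15 = 150 minutes on the centrifuge.
Since 150 > 147, they cannot all fit.

No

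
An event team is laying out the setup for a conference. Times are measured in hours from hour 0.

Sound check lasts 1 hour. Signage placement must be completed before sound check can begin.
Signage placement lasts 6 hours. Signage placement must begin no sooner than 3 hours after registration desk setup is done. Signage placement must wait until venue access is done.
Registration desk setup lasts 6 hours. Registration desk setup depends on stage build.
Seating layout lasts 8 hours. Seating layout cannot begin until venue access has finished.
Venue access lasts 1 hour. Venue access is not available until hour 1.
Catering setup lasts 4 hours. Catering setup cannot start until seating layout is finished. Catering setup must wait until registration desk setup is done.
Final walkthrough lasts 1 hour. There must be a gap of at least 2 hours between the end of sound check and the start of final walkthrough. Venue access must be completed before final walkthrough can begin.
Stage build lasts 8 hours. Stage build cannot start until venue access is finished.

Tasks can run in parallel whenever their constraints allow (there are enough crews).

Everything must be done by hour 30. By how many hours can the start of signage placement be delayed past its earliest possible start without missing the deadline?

1

After its own release at hour 1, venue access can start at hour 1 and finishes at hour 2.
Stage build cannot begin until venue access (finishes hour 2). It runs from hour 2 to 2 + 8 = hour 10.
Registration desk setup waits on stage build (finishes hour 10), so it starts at hour 10 and finishes at 10 + 6 = hour 16.
Signage placement cannot start until registration desk setup (finishes hour 16, plus 3-hour gap → hour 19); venue access (finishes hour 2). The controlling bound is hour 19, so signage placement finishes at 19 + 6 = hour 25.

Working backward from the deadline:
Final walkthrough has no dependents, so it just needs to finish by hour 30. Starting by 30 − 1 = hour 29 achieves that.
Sound check feeds into final walkthrough (must start by hour 29, minus 2-hour gap → hour 27); so sound check must finish by hour 27 and therefore start by hour 26.
Signage placement must finish before sound check (must start by hour 26). With a 6-hour duration, signage placement must start by 26 − 6 = hour 20.
So signage placement can start as early as hour 19 and as late as hour 20, giving 20 − 19 = 1 hour of slack.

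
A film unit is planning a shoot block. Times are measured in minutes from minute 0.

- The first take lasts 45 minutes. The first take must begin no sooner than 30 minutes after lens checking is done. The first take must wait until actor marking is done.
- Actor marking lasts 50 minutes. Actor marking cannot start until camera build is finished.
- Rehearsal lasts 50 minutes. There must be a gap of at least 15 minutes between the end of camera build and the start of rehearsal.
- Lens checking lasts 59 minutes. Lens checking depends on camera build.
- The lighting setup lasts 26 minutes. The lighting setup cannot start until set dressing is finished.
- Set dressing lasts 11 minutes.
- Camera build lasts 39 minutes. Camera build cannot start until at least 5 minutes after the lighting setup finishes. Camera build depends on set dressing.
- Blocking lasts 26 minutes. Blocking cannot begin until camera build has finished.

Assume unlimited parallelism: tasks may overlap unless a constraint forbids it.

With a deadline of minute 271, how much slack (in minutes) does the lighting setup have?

56

Nothing blocks set dressing, so it runs from minute 0 to minute 11.
After set dressing (finishes minute 11), the lighting setup can start at minute 11 and finishes at minute 37.

Working backward from the deadline:
To finish by minute 271, the first take (duration 45) must start no later than minute 226.
Lens checking feeds into the first take (must start by minute 226, minus 30-minute gap → minute 196); so lens checking must finish by minute 196 and therefore start by minute 137.
To finish by minute 271, blocking (duration 26) must start no later than minute 245.
Since the first take (must start by minute 226) depends on it, actor marking must finish by minute 226. Backing off its 50-minute duration gives a latest start of minute 176.
Rehearsal must finish by minute 271; it takes 50 minutes, so it must start by 271 − 50 = minute 221.
Camera build feeds lens checking (must start by minute 137); blocking (must start by minute 245); actor marking (must start by minute 176); rehearsal (must start by minute 221, minus 15-minute gap → minute 206). Taking the minimum, camera build must finish by minute 137 and start by 137 − 39 = minute 98.
The lighting setup must finish before camera build (must start by minute 98, minus 5-minute gap → minute 93). With a 26-minute duration, the lighting setup must start by 93 − 26 = minute 67.
So the lighting setup can start as early as minute 11 and as late as minute 67, giving 67 − 11 = 56 minutes of slack.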